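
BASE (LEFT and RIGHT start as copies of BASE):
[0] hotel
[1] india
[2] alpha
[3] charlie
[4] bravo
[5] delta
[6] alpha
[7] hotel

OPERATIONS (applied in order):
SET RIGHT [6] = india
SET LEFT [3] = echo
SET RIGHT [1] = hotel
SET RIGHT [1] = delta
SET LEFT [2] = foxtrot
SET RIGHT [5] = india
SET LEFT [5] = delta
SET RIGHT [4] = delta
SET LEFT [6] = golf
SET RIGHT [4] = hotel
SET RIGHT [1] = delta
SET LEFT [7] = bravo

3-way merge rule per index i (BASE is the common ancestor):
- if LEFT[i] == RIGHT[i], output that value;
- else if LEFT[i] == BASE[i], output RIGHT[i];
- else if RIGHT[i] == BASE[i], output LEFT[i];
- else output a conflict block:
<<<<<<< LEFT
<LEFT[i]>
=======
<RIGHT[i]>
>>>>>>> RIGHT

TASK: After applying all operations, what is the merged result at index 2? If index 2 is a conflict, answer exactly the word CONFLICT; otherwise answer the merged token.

Final LEFT:  [hotel, india, foxtrot, echo, bravo, delta, golf, bravo]
Final RIGHT: [hotel, delta, alpha, charlie, hotel, india, india, hotel]
i=0: L=hotel R=hotel -> agree -> hotel
i=1: L=india=BASE, R=delta -> take RIGHT -> delta
i=2: L=foxtrot, R=alpha=BASE -> take LEFT -> foxtrot
i=3: L=echo, R=charlie=BASE -> take LEFT -> echo
i=4: L=bravo=BASE, R=hotel -> take RIGHT -> hotel
i=5: L=delta=BASE, R=india -> take RIGHT -> india
i=6: BASE=alpha L=golf R=india all differ -> CONFLICT
i=7: L=bravo, R=hotel=BASE -> take LEFT -> bravo
Index 2 -> foxtrot

Answer: foxtrot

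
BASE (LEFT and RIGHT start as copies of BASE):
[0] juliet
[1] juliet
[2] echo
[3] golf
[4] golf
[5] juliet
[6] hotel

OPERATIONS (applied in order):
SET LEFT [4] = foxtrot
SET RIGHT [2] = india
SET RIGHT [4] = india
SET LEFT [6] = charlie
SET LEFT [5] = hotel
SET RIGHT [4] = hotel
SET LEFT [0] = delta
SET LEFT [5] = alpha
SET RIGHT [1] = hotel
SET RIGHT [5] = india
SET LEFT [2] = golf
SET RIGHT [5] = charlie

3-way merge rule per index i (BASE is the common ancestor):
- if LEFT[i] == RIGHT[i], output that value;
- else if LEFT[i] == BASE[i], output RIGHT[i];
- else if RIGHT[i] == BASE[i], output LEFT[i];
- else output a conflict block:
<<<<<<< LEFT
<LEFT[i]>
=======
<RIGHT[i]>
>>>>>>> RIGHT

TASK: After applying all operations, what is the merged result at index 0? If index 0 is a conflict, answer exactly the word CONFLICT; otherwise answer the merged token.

Answer: delta

Derivation:
Final LEFT:  [delta, juliet, golf, golf, foxtrot, alpha, charlie]
Final RIGHT: [juliet, hotel, india, golf, hotel, charlie, hotel]
i=0: L=delta, R=juliet=BASE -> take LEFT -> delta
i=1: L=juliet=BASE, R=hotel -> take RIGHT -> hotel
i=2: BASE=echo L=golf R=india all differ -> CONFLICT
i=3: L=golf R=golf -> agree -> golf
i=4: BASE=golf L=foxtrot R=hotel all differ -> CONFLICT
i=5: BASE=juliet L=alpha R=charlie all differ -> CONFLICT
i=6: L=charlie, R=hotel=BASE -> take LEFT -> charlie
Index 0 -> delta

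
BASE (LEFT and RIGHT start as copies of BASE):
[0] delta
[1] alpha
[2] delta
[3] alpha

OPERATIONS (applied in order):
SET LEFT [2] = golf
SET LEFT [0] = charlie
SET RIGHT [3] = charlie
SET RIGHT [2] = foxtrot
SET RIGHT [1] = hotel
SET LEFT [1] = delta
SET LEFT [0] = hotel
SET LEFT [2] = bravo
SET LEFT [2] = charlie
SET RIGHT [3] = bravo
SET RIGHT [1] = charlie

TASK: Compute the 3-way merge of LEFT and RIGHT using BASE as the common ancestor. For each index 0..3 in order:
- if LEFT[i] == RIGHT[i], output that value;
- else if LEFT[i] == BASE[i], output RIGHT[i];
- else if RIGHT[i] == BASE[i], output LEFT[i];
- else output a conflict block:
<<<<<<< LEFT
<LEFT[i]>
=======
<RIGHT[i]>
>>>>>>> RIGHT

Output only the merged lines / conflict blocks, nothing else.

Final LEFT:  [hotel, delta, charlie, alpha]
Final RIGHT: [delta, charlie, foxtrot, bravo]
i=0: L=hotel, R=delta=BASE -> take LEFT -> hotel
i=1: BASE=alpha L=delta R=charlie all differ -> CONFLICT
i=2: BASE=delta L=charlie R=foxtrot all differ -> CONFLICT
i=3: L=alpha=BASE, R=bravo -> take RIGHT -> bravo

Answer: hotel
<<<<<<< LEFT
delta
=======
charlie
>>>>>>> RIGHT
<<<<<<< LEFT
charlie
=======
foxtrot
>>>>>>> RIGHT
bravo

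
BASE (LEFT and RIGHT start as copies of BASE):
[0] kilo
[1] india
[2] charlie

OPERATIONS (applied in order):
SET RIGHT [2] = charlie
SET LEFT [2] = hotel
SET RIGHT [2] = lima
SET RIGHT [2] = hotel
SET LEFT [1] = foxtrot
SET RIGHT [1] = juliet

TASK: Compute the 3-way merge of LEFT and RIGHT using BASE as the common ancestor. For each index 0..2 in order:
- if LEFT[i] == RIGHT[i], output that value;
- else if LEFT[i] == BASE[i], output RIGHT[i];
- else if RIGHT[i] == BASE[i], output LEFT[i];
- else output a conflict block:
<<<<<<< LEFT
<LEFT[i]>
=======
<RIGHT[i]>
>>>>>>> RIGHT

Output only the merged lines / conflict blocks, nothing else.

Final LEFT:  [kilo, foxtrot, hotel]
Final RIGHT: [kilo, juliet, hotel]
i=0: L=kilo R=kilo -> agree -> kilo
i=1: BASE=india L=foxtrot R=juliet all differ -> CONFLICT
i=2: L=hotel R=hotel -> agree -> hotel

Answer: kilo
<<<<<<< LEFT
foxtrot
=======
juliet
>>>>>>> RIGHT
hotel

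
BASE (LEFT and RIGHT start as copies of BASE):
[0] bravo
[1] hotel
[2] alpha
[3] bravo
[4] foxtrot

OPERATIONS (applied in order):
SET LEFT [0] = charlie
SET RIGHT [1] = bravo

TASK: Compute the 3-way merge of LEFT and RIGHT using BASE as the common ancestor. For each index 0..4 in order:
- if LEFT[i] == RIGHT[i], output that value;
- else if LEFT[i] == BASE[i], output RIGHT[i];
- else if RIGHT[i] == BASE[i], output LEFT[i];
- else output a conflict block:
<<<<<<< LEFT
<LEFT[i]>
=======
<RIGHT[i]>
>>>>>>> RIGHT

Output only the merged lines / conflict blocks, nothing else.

Final LEFT:  [charlie, hotel, alpha, bravo, foxtrot]
Final RIGHT: [bravo, bravo, alpha, bravo, foxtrot]
i=0: L=charlie, R=bravo=BASE -> take LEFT -> charlie
i=1: L=hotel=BASE, R=bravo -> take RIGHT -> bravo
i=2: L=alpha R=alpha -> agree -> alpha
i=3: L=bravo R=bravo -> agree -> bravo
i=4: L=foxtrot R=foxtrot -> agree -> foxtrot

Answer: charlie
bravo
alpha
bravo
foxtrot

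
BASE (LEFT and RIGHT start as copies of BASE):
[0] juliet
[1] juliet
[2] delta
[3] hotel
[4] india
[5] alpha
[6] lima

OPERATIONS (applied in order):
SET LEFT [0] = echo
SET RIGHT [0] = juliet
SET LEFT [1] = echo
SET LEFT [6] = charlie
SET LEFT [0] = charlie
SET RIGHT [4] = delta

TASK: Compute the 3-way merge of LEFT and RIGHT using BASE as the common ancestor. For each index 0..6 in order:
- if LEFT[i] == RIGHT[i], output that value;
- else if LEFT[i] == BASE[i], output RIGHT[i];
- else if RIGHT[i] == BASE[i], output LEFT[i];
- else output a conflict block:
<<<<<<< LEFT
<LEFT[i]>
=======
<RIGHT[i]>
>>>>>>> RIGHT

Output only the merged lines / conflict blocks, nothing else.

Answer: charlie
echo
delta
hotel
delta
alpha
charlie

Derivation:
Final LEFT:  [charlie, echo, delta, hotel, india, alpha, charlie]
Final RIGHT: [juliet, juliet, delta, hotel, delta, alpha, lima]
i=0: L=charlie, R=juliet=BASE -> take LEFT -> charlie
i=1: L=echo, R=juliet=BASE -> take LEFT -> echo
i=2: L=delta R=delta -> agree -> delta
i=3: L=hotel R=hotel -> agree -> hotel
i=4: L=india=BASE, R=delta -> take RIGHT -> delta
i=5: L=alpha R=alpha -> agree -> alpha
i=6: L=charlie, R=lima=BASE -> take LEFT -> charlie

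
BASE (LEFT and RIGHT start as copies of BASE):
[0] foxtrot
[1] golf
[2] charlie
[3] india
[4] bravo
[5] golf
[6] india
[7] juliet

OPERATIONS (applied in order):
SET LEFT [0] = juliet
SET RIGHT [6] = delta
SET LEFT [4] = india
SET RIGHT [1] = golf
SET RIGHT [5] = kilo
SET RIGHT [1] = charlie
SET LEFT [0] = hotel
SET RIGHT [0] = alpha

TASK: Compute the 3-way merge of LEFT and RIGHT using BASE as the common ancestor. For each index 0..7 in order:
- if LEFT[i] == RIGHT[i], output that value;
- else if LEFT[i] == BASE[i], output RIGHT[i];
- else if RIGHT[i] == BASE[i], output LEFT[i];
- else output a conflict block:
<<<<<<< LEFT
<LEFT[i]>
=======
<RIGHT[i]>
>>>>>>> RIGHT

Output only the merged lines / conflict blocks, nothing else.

Final LEFT:  [hotel, golf, charlie, india, india, golf, india, juliet]
Final RIGHT: [alpha, charlie, charlie, india, bravo, kilo, delta, juliet]
i=0: BASE=foxtrot L=hotel R=alpha all differ -> CONFLICT
i=1: L=golf=BASE, R=charlie -> take RIGHT -> charlie
i=2: L=charlie R=charlie -> agree -> charlie
i=3: L=india R=india -> agree -> india
i=4: L=india, R=bravo=BASE -> take LEFT -> india
i=5: L=golf=BASE, R=kilo -> take RIGHT -> kilo
i=6: L=india=BASE, R=delta -> take RIGHT -> delta
i=7: L=juliet R=juliet -> agree -> juliet

Answer: <<<<<<< LEFT
hotel
=======
alpha
>>>>>>> RIGHT
charlie
charlie
india
india
kilo
delta
juliet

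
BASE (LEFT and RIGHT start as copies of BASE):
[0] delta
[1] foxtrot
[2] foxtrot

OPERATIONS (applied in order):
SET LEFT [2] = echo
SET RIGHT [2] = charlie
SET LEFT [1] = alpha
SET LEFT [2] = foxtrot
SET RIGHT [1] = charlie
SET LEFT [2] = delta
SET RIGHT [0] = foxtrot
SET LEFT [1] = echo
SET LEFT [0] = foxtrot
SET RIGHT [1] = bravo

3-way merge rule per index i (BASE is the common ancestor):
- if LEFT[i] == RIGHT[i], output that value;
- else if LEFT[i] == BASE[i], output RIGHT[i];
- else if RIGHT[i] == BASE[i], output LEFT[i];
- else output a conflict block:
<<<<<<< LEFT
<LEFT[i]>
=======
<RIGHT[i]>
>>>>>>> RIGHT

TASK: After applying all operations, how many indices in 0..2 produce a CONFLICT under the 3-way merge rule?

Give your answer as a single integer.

Answer: 2

Derivation:
Final LEFT:  [foxtrot, echo, delta]
Final RIGHT: [foxtrot, bravo, charlie]
i=0: L=foxtrot R=foxtrot -> agree -> foxtrot
i=1: BASE=foxtrot L=echo R=bravo all differ -> CONFLICT
i=2: BASE=foxtrot L=delta R=charlie all differ -> CONFLICT
Conflict count: 2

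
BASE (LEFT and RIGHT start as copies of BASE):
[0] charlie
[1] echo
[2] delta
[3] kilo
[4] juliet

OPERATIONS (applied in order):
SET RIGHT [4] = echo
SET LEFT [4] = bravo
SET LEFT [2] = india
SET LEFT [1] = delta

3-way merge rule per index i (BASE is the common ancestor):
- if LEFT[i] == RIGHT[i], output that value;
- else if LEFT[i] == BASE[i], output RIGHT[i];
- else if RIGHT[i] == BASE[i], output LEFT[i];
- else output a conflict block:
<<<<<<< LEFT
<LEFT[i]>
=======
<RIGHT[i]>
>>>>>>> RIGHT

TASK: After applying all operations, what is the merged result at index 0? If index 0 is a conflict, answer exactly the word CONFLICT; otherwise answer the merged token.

Final LEFT:  [charlie, delta, india, kilo, bravo]
Final RIGHT: [charlie, echo, delta, kilo, echo]
i=0: L=charlie R=charlie -> agree -> charlie
i=1: L=delta, R=echo=BASE -> take LEFT -> delta
i=2: L=india, R=delta=BASE -> take LEFT -> india
i=3: L=kilo R=kilo -> agree -> kilo
i=4: BASE=juliet L=bravo R=echo all differ -> CONFLICT
Index 0 -> charlie

Answer: charlie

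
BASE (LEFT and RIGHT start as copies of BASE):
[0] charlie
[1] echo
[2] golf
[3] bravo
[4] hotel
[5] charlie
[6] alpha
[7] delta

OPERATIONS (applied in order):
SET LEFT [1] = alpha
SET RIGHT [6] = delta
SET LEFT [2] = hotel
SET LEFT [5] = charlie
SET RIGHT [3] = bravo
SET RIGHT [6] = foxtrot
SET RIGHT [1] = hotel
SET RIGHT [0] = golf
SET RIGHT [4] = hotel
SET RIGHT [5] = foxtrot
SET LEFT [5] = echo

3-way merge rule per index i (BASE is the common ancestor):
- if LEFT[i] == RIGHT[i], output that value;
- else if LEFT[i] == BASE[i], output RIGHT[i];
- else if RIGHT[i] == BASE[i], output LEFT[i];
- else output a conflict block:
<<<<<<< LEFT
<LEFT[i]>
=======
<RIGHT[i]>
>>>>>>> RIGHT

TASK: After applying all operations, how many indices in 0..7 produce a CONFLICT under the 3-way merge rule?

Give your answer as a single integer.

Answer: 2

Derivation:
Final LEFT:  [charlie, alpha, hotel, bravo, hotel, echo, alpha, delta]
Final RIGHT: [golf, hotel, golf, bravo, hotel, foxtrot, foxtrot, delta]
i=0: L=charlie=BASE, R=golf -> take RIGHT -> golf
i=1: BASE=echo L=alpha R=hotel all differ -> CONFLICT
i=2: L=hotel, R=golf=BASE -> take LEFT -> hotel
i=3: L=bravo R=bravo -> agree -> bravo
i=4: L=hotel R=hotel -> agree -> hotel
i=5: BASE=charlie L=echo R=foxtrot all differ -> CONFLICT
i=6: L=alpha=BASE, R=foxtrot -> take RIGHT -> foxtrot
i=7: L=delta R=delta -> agree -> delta
Conflict count: 2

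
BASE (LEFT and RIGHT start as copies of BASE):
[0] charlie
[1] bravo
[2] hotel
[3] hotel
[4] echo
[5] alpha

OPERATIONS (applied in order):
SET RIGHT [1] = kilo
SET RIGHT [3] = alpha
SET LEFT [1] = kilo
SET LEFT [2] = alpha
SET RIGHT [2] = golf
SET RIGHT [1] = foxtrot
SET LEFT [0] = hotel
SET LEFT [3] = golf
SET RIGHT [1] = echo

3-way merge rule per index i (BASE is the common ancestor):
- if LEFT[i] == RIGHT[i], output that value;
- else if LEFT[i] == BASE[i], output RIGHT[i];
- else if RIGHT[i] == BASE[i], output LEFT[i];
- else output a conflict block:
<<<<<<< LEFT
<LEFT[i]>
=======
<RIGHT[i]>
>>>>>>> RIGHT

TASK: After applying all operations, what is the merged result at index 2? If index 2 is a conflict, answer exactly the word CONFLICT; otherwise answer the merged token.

Answer: CONFLICT

Derivation:
Final LEFT:  [hotel, kilo, alpha, golf, echo, alpha]
Final RIGHT: [charlie, echo, golf, alpha, echo, alpha]
i=0: L=hotel, R=charlie=BASE -> take LEFT -> hotel
i=1: BASE=bravo L=kilo R=echo all differ -> CONFLICT
i=2: BASE=hotel L=alpha R=golf all differ -> CONFLICT
i=3: BASE=hotel L=golf R=alpha all differ -> CONFLICT
i=4: L=echo R=echo -> agree -> echo
i=5: L=alpha R=alpha -> agree -> alpha
Index 2 -> CONFLICT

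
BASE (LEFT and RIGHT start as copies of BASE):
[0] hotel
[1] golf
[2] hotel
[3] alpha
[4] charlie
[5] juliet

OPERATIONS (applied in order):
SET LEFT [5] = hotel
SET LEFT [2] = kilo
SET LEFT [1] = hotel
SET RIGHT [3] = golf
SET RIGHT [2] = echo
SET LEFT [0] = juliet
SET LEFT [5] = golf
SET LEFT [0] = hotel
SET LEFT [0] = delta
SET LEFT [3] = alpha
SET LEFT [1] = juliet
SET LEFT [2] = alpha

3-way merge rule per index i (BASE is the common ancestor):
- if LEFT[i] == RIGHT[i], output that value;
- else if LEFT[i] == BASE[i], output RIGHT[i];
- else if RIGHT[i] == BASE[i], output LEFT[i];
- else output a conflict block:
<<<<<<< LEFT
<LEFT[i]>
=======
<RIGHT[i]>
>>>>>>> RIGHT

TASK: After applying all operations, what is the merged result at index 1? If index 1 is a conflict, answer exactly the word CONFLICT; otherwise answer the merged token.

Final LEFT:  [delta, juliet, alpha, alpha, charlie, golf]
Final RIGHT: [hotel, golf, echo, golf, charlie, juliet]
i=0: L=delta, R=hotel=BASE -> take LEFT -> delta
i=1: L=juliet, R=golf=BASE -> take LEFT -> juliet
i=2: BASE=hotel L=alpha R=echo all differ -> CONFLICT
i=3: L=alpha=BASE, R=golf -> take RIGHT -> golf
i=4: L=charlie R=charlie -> agree -> charlie
i=5: L=golf, R=juliet=BASE -> take LEFT -> golf
Index 1 -> juliet

Answer: juliet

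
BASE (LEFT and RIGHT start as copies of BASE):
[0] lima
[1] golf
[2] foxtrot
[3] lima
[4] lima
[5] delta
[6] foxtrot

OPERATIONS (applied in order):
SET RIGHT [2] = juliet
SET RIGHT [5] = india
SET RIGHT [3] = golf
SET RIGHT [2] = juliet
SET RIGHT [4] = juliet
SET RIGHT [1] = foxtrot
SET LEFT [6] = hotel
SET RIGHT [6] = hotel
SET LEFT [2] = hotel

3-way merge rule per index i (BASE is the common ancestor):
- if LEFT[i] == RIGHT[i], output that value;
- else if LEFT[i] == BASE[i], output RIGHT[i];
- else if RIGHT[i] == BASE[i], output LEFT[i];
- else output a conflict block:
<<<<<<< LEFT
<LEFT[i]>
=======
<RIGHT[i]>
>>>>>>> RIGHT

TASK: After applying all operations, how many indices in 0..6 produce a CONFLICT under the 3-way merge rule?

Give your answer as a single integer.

Answer: 1

Derivation:
Final LEFT:  [lima, golf, hotel, lima, lima, delta, hotel]
Final RIGHT: [lima, foxtrot, juliet, golf, juliet, india, hotel]
i=0: L=lima R=lima -> agree -> lima
i=1: L=golf=BASE, R=foxtrot -> take RIGHT -> foxtrot
i=2: BASE=foxtrot L=hotel R=juliet all differ -> CONFLICT
i=3: L=lima=BASE, R=golf -> take RIGHT -> golf
i=4: L=lima=BASE, R=juliet -> take RIGHT -> juliet
i=5: L=delta=BASE, R=india -> take RIGHT -> india
i=6: L=hotel R=hotel -> agree -> hotel
Conflict count: 1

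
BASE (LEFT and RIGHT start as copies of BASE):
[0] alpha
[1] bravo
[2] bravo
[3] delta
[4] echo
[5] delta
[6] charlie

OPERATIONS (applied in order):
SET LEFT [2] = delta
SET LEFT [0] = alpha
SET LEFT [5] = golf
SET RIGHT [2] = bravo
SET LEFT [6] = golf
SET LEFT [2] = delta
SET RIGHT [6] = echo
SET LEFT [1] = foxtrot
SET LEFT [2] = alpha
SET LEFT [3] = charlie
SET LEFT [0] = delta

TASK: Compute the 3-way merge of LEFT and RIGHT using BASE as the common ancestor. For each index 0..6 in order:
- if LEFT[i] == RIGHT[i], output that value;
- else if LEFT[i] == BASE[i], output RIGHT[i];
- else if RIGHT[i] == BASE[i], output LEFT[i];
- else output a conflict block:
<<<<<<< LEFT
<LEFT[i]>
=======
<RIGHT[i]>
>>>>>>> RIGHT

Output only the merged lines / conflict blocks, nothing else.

Final LEFT:  [delta, foxtrot, alpha, charlie, echo, golf, golf]
Final RIGHT: [alpha, bravo, bravo, delta, echo, delta, echo]
i=0: L=delta, R=alpha=BASE -> take LEFT -> delta
i=1: L=foxtrot, R=bravo=BASE -> take LEFT -> foxtrot
i=2: L=alpha, R=bravo=BASE -> take LEFT -> alpha
i=3: L=charlie, R=delta=BASE -> take LEFT -> charlie
i=4: L=echo R=echo -> agree -> echo
i=5: L=golf, R=delta=BASE -> take LEFT -> golf
i=6: BASE=charlie L=golf R=echo all differ -> CONFLICT

Answer: delta
foxtrot
alpha
charlie
echo
golf
<<<<<<< LEFT
golf
=======
echo
>>>>>>> RIGHT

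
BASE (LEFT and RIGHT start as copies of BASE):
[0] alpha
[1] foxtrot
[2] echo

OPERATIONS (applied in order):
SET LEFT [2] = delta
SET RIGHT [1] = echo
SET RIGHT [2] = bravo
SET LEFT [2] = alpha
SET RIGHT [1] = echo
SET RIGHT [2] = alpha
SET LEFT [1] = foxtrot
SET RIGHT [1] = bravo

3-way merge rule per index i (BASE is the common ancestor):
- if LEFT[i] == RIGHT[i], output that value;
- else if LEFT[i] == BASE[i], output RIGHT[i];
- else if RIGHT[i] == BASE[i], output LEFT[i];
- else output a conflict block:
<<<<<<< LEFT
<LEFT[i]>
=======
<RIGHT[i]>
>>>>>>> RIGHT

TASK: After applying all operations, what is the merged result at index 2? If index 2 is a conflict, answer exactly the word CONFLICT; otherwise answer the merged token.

Final LEFT:  [alpha, foxtrot, alpha]
Final RIGHT: [alpha, bravo, alpha]
i=0: L=alpha R=alpha -> agree -> alpha
i=1: L=foxtrot=BASE, R=bravo -> take RIGHT -> bravo
i=2: L=alpha R=alpha -> agree -> alpha
Index 2 -> alpha

Answer: alpha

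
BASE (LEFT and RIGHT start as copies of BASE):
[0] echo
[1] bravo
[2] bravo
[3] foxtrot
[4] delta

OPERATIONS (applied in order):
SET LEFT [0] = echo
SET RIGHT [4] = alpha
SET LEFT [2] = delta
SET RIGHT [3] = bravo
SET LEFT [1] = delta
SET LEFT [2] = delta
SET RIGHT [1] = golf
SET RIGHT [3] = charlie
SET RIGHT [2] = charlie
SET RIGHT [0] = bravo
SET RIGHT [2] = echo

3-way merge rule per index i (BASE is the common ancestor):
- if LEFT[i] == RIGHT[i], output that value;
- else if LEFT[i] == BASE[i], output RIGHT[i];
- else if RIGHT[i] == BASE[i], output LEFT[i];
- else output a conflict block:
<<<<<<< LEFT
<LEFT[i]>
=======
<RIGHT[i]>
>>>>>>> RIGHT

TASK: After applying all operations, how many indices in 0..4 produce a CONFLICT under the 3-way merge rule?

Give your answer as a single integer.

Answer: 2

Derivation:
Final LEFT:  [echo, delta, delta, foxtrot, delta]
Final RIGHT: [bravo, golf, echo, charlie, alpha]
i=0: L=echo=BASE, R=bravo -> take RIGHT -> bravo
i=1: BASE=bravo L=delta R=golf all differ -> CONFLICT
i=2: BASE=bravo L=delta R=echo all differ -> CONFLICT
i=3: L=foxtrot=BASE, R=charlie -> take RIGHT -> charlie
i=4: L=delta=BASE, R=alpha -> take RIGHT -> alpha
Conflict count: 2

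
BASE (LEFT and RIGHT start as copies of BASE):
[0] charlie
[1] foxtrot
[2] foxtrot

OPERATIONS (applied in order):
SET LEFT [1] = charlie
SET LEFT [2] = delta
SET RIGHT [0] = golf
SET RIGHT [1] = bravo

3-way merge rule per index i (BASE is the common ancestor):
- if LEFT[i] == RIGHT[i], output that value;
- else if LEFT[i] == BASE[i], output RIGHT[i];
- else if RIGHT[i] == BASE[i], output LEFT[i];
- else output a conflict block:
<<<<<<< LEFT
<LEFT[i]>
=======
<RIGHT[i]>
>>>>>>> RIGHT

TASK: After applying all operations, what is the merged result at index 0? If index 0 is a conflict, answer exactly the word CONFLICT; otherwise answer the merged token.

Answer: golf

Derivation:
Final LEFT:  [charlie, charlie, delta]
Final RIGHT: [golf, bravo, foxtrot]
i=0: L=charlie=BASE, R=golf -> take RIGHT -> golf
i=1: BASE=foxtrot L=charlie R=bravo all differ -> CONFLICT
i=2: L=delta, R=foxtrot=BASE -> take LEFT -> delta
Index 0 -> golf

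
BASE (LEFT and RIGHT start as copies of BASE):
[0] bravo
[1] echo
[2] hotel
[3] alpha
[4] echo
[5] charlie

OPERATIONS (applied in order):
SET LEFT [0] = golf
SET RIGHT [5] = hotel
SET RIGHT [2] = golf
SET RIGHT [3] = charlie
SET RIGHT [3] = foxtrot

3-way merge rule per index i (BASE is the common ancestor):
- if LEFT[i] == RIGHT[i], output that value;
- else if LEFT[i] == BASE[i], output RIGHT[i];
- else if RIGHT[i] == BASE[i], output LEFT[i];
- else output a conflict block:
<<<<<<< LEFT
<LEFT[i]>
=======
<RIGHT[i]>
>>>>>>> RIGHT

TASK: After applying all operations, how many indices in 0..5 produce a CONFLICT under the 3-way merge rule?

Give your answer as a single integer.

Final LEFT:  [golf, echo, hotel, alpha, echo, charlie]
Final RIGHT: [bravo, echo, golf, foxtrot, echo, hotel]
i=0: L=golf, R=bravo=BASE -> take LEFT -> golf
i=1: L=echo R=echo -> agree -> echo
i=2: L=hotel=BASE, R=golf -> take RIGHT -> golf
i=3: L=alpha=BASE, R=foxtrot -> take RIGHT -> foxtrot
i=4: L=echo R=echo -> agree -> echo
i=5: L=charlie=BASE, R=hotel -> take RIGHT -> hotel
Conflict count: 0

Answer: 0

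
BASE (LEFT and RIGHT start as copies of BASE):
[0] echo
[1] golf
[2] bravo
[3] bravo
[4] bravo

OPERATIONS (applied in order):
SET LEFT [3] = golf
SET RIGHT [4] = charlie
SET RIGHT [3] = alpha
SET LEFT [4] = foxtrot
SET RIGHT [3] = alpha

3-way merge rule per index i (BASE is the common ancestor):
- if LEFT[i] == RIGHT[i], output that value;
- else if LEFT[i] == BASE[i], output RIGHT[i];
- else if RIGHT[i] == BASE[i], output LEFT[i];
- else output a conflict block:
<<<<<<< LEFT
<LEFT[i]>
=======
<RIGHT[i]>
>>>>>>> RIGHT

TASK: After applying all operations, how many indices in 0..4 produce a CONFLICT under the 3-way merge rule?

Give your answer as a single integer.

Answer: 2

Derivation:
Final LEFT:  [echo, golf, bravo, golf, foxtrot]
Final RIGHT: [echo, golf, bravo, alpha, charlie]
i=0: L=echo R=echo -> agree -> echo
i=1: L=golf R=golf -> agree -> golf
i=2: L=bravo R=bravo -> agree -> bravo
i=3: BASE=bravo L=golf R=alpha all differ -> CONFLICT
i=4: BASE=bravo L=foxtrot R=charlie all differ -> CONFLICT
Conflict count: 2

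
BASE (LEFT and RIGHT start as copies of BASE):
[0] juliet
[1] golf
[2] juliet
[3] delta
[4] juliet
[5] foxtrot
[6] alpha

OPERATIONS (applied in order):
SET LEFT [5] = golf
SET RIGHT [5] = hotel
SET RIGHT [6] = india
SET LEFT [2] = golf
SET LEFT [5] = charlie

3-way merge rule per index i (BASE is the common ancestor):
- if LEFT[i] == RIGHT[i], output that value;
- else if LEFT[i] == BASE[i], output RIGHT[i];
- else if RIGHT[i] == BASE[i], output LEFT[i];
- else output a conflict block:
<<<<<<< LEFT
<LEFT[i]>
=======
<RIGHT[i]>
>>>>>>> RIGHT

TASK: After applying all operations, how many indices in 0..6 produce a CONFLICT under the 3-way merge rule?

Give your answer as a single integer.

Answer: 1

Derivation:
Final LEFT:  [juliet, golf, golf, delta, juliet, charlie, alpha]
Final RIGHT: [juliet, golf, juliet, delta, juliet, hotel, india]
i=0: L=juliet R=juliet -> agree -> juliet
i=1: L=golf R=golf -> agree -> golf
i=2: L=golf, R=juliet=BASE -> take LEFT -> golf
i=3: L=delta R=delta -> agree -> delta
i=4: L=juliet R=juliet -> agree -> juliet
i=5: BASE=foxtrot L=charlie R=hotel all differ -> CONFLICT
i=6: L=alpha=BASE, R=india -> take RIGHT -> india
Conflict count: 1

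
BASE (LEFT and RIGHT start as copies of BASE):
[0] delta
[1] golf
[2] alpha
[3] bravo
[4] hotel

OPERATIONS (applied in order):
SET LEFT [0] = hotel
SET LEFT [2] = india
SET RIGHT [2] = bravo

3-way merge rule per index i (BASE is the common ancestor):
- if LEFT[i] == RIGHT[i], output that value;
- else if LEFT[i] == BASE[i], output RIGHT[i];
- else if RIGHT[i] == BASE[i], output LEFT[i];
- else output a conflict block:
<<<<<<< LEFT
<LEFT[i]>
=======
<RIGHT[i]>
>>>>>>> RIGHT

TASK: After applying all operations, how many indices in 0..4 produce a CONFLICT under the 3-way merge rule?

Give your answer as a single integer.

Answer: 1

Derivation:
Final LEFT:  [hotel, golf, india, bravo, hotel]
Final RIGHT: [delta, golf, bravo, bravo, hotel]
i=0: L=hotel, R=delta=BASE -> take LEFT -> hotel
i=1: L=golf R=golf -> agree -> golf
i=2: BASE=alpha L=india R=bravo all differ -> CONFLICT
i=3: L=bravo R=bravo -> agree -> bravo
i=4: L=hotel R=hotel -> agree -> hotel
Conflict count: 1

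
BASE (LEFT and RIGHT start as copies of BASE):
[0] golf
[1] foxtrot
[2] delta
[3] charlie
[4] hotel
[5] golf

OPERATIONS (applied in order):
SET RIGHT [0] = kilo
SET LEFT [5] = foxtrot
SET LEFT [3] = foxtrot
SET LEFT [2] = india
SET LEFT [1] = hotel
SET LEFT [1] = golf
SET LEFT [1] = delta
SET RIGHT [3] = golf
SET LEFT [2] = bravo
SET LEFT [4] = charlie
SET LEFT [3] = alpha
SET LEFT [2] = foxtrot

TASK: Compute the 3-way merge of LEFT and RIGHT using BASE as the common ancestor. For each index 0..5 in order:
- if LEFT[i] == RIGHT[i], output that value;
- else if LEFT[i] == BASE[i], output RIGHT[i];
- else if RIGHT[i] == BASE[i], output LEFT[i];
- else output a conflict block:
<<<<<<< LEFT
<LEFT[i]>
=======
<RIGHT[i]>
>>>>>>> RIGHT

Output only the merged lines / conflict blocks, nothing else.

Answer: kilo
delta
foxtrot
<<<<<<< LEFT
alpha
=======
golf
>>>>>>> RIGHT
charlie
foxtrot

Derivation:
Final LEFT:  [golf, delta, foxtrot, alpha, charlie, foxtrot]
Final RIGHT: [kilo, foxtrot, delta, golf, hotel, golf]
i=0: L=golf=BASE, R=kilo -> take RIGHT -> kilo
i=1: L=delta, R=foxtrot=BASE -> take LEFT -> delta
i=2: L=foxtrot, R=delta=BASE -> take LEFT -> foxtrot
i=3: BASE=charlie L=alpha R=golf all differ -> CONFLICT
i=4: L=charlie, R=hotel=BASE -> take LEFT -> charlie
i=5: L=foxtrot, R=golf=BASE -> take LEFT -> foxtrot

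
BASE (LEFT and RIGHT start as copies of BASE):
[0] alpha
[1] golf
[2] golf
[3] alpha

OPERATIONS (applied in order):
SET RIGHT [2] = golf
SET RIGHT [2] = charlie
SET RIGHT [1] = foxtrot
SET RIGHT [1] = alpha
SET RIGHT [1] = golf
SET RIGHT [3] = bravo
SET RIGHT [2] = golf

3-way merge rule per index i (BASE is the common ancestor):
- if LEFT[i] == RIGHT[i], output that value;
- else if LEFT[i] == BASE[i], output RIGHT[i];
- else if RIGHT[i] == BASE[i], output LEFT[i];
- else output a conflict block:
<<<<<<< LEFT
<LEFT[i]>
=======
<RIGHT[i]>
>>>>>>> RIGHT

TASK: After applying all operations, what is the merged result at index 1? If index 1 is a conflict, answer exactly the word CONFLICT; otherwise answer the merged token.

Answer: golf

Derivation:
Final LEFT:  [alpha, golf, golf, alpha]
Final RIGHT: [alpha, golf, golf, bravo]
i=0: L=alpha R=alpha -> agree -> alpha
i=1: L=golf R=golf -> agree -> golf
i=2: L=golf R=golf -> agree -> golf
i=3: L=alpha=BASE, R=bravo -> take RIGHT -> bravo
Index 1 -> golf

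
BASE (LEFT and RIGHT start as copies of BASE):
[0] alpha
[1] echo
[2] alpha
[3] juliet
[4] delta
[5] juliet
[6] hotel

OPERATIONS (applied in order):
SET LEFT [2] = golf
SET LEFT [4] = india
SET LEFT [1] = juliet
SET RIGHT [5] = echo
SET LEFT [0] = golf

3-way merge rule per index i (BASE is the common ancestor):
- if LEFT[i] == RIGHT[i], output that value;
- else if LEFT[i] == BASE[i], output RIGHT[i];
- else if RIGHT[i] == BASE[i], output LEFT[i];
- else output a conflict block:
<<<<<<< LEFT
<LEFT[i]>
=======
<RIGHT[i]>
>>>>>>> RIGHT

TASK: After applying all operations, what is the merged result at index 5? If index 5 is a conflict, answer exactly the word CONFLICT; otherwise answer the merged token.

Answer: echo

Derivation:
Final LEFT:  [golf, juliet, golf, juliet, india, juliet, hotel]
Final RIGHT: [alpha, echo, alpha, juliet, delta, echo, hotel]
i=0: L=golf, R=alpha=BASE -> take LEFT -> golf
i=1: L=juliet, R=echo=BASE -> take LEFT -> juliet
i=2: L=golf, R=alpha=BASE -> take LEFT -> golf
i=3: L=juliet R=juliet -> agree -> juliet
i=4: L=india, R=delta=BASE -> take LEFT -> india
i=5: L=juliet=BASE, R=echo -> take RIGHT -> echo
i=6: L=hotel R=hotel -> agree -> hotel
Index 5 -> echo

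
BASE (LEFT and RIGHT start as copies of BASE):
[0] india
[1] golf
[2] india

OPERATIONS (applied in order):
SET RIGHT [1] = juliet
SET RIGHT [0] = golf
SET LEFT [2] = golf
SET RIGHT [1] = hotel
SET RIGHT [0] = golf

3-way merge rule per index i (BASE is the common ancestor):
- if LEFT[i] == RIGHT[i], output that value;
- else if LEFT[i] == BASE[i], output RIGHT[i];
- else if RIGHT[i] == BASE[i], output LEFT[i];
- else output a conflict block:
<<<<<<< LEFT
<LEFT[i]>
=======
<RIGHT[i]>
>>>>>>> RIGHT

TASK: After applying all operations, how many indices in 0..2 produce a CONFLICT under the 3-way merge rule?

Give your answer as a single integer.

Answer: 0

Derivation:
Final LEFT:  [india, golf, golf]
Final RIGHT: [golf, hotel, india]
i=0: L=india=BASE, R=golf -> take RIGHT -> golf
i=1: L=golf=BASE, R=hotel -> take RIGHT -> hotel
i=2: L=golf, R=india=BASE -> take LEFT -> golf
Conflict count: 0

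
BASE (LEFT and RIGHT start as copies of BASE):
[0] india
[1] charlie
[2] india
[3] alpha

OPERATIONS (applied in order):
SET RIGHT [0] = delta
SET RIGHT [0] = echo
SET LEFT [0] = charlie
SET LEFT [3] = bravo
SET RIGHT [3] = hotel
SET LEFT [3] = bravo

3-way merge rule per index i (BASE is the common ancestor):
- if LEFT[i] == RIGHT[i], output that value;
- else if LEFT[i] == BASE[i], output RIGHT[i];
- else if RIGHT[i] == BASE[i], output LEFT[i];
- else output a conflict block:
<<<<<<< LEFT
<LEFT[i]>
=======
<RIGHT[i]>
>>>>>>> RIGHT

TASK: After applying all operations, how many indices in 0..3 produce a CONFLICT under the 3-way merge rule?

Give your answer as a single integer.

Answer: 2

Derivation:
Final LEFT:  [charlie, charlie, india, bravo]
Final RIGHT: [echo, charlie, india, hotel]
i=0: BASE=india L=charlie R=echo all differ -> CONFLICT
i=1: L=charlie R=charlie -> agree -> charlie
i=2: L=india R=india -> agree -> india
i=3: BASE=alpha L=bravo R=hotel all differ -> CONFLICT
Conflict count: 2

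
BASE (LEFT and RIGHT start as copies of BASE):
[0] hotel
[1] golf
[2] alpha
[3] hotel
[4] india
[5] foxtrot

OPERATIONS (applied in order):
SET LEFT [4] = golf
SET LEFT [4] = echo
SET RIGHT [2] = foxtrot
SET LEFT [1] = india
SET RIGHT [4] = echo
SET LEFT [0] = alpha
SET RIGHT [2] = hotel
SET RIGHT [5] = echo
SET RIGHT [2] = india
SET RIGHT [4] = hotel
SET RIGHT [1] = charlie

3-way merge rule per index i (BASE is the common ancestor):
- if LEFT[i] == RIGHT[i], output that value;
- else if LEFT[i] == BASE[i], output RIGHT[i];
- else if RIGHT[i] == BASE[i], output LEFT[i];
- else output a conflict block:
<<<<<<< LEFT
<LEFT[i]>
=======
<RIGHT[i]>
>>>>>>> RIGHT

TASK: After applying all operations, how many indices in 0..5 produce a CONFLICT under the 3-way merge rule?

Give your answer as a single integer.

Final LEFT:  [alpha, india, alpha, hotel, echo, foxtrot]
Final RIGHT: [hotel, charlie, india, hotel, hotel, echo]
i=0: L=alpha, R=hotel=BASE -> take LEFT -> alpha
i=1: BASE=golf L=india R=charlie all differ -> CONFLICT
i=2: L=alpha=BASE, R=india -> take RIGHT -> india
i=3: L=hotel R=hotel -> agree -> hotel
i=4: BASE=india L=echo R=hotel all differ -> CONFLICT
i=5: L=foxtrot=BASE, R=echo -> take RIGHT -> echo
Conflict count: 2

Answer: 2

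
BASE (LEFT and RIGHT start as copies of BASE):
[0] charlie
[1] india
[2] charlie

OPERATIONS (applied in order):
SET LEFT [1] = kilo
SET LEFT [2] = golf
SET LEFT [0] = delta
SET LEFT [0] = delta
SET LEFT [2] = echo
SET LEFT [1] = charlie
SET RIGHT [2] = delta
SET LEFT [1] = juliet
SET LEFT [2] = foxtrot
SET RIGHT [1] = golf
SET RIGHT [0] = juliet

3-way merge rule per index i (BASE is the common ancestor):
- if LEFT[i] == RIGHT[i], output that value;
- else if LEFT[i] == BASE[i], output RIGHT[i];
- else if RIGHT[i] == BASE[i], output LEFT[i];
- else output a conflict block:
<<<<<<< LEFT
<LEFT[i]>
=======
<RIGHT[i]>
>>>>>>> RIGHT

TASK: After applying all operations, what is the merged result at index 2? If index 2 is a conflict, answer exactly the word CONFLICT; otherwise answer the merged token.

Final LEFT:  [delta, juliet, foxtrot]
Final RIGHT: [juliet, golf, delta]
i=0: BASE=charlie L=delta R=juliet all differ -> CONFLICT
i=1: BASE=india L=juliet R=golf all differ -> CONFLICT
i=2: BASE=charlie L=foxtrot R=delta all differ -> CONFLICT
Index 2 -> CONFLICT

Answer: CONFLICT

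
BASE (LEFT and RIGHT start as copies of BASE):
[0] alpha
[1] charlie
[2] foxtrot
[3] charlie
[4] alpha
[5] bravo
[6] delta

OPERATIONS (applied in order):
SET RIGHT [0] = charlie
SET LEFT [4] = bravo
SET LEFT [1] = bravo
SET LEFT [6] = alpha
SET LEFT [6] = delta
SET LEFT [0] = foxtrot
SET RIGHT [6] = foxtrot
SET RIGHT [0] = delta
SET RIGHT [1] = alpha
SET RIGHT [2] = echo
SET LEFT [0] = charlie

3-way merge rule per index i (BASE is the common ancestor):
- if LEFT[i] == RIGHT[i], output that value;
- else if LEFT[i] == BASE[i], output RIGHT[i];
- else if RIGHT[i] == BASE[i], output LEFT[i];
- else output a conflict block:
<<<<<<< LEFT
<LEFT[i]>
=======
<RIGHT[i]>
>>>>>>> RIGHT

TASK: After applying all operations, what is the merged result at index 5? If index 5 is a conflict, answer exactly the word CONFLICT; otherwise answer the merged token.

Final LEFT:  [charlie, bravo, foxtrot, charlie, bravo, bravo, delta]
Final RIGHT: [delta, alpha, echo, charlie, alpha, bravo, foxtrot]
i=0: BASE=alpha L=charlie R=delta all differ -> CONFLICT
i=1: BASE=charlie L=bravo R=alpha all differ -> CONFLICT
i=2: L=foxtrot=BASE, R=echo -> take RIGHT -> echo
i=3: L=charlie R=charlie -> agree -> charlie
i=4: L=bravo, R=alpha=BASE -> take LEFT -> bravo
i=5: L=bravo R=bravo -> agree -> bravo
i=6: L=delta=BASE, R=foxtrot -> take RIGHT -> foxtrot
Index 5 -> bravo

Answer: bravo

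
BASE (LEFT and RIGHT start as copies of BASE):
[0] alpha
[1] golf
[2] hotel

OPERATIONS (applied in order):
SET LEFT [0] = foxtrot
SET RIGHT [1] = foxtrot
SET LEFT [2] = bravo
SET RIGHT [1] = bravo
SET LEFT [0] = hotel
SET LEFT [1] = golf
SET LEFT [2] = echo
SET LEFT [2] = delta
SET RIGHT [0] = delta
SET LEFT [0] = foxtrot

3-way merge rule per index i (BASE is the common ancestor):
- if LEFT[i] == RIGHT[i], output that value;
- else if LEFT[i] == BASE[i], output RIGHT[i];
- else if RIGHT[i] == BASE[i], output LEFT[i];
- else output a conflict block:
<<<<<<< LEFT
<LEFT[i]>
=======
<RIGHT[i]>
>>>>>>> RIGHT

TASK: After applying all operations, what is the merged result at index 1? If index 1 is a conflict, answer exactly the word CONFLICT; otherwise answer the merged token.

Final LEFT:  [foxtrot, golf, delta]
Final RIGHT: [delta, bravo, hotel]
i=0: BASE=alpha L=foxtrot R=delta all differ -> CONFLICT
i=1: L=golf=BASE, R=bravo -> take RIGHT -> bravo
i=2: L=delta, R=hotel=BASE -> take LEFT -> delta
Index 1 -> bravo

Answer: bravo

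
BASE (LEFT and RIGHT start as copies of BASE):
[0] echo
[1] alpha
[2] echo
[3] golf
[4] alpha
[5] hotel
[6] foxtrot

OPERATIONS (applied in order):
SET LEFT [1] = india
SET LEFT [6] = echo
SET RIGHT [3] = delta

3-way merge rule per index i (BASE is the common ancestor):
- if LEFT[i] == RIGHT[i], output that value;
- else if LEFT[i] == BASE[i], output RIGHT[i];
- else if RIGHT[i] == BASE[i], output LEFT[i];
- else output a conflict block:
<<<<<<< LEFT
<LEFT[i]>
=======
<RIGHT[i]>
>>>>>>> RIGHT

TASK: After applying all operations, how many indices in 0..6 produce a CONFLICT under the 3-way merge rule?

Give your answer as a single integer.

Final LEFT:  [echo, india, echo, golf, alpha, hotel, echo]
Final RIGHT: [echo, alpha, echo, delta, alpha, hotel, foxtrot]
i=0: L=echo R=echo -> agree -> echo
i=1: L=india, R=alpha=BASE -> take LEFT -> india
i=2: L=echo R=echo -> agree -> echo
i=3: L=golf=BASE, R=delta -> take RIGHT -> delta
i=4: L=alpha R=alpha -> agree -> alpha
i=5: L=hotel R=hotel -> agree -> hotel
i=6: L=echo, R=foxtrot=BASE -> take LEFT -> echo
Conflict count: 0

Answer: 0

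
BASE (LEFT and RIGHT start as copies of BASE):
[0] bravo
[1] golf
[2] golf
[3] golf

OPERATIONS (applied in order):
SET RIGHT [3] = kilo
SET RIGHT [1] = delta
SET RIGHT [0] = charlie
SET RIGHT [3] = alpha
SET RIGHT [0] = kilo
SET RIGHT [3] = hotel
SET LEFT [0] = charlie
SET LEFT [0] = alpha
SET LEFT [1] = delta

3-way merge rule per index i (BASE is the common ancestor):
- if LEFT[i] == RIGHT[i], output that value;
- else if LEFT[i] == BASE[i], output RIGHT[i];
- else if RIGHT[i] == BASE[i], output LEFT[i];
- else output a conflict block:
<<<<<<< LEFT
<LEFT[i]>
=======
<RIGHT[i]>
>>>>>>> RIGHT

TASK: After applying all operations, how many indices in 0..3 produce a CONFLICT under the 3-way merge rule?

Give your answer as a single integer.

Final LEFT:  [alpha, delta, golf, golf]
Final RIGHT: [kilo, delta, golf, hotel]
i=0: BASE=bravo L=alpha R=kilo all differ -> CONFLICT
i=1: L=delta R=delta -> agree -> delta
i=2: L=golf R=golf -> agree -> golf
i=3: L=golf=BASE, R=hotel -> take RIGHT -> hotel
Conflict count: 1

Answer: 1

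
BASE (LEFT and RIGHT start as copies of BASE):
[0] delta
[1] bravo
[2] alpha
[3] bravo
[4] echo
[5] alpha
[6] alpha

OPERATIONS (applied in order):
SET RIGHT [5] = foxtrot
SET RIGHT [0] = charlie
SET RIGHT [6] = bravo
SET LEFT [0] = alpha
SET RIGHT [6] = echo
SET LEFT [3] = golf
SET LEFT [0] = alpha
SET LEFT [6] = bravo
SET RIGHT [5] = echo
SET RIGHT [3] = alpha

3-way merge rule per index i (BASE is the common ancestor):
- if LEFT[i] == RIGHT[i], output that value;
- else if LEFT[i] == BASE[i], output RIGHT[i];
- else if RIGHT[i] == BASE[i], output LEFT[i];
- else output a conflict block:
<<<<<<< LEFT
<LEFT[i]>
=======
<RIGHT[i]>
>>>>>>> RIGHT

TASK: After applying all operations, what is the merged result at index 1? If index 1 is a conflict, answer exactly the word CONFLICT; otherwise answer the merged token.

Answer: bravo

Derivation:
Final LEFT:  [alpha, bravo, alpha, golf, echo, alpha, bravo]
Final RIGHT: [charlie, bravo, alpha, alpha, echo, echo, echo]
i=0: BASE=delta L=alpha R=charlie all differ -> CONFLICT
i=1: L=bravo R=bravo -> agree -> bravo
i=2: L=alpha R=alpha -> agree -> alpha
i=3: BASE=bravo L=golf R=alpha all differ -> CONFLICT
i=4: L=echo R=echo -> agree -> echo
i=5: L=alpha=BASE, R=echo -> take RIGHT -> echo
i=6: BASE=alpha L=bravo R=echo all differ -> CONFLICT
Index 1 -> bravo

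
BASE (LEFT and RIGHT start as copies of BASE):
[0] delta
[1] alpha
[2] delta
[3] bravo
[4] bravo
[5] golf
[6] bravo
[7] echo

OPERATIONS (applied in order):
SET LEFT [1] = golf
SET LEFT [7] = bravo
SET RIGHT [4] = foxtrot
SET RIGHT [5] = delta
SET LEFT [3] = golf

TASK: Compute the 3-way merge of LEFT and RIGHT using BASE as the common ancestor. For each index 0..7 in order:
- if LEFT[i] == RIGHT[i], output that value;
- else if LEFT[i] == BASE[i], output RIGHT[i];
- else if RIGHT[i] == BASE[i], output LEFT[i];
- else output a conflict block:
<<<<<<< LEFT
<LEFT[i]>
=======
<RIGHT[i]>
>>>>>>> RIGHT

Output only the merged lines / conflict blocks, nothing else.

Final LEFT:  [delta, golf, delta, golf, bravo, golf, bravo, bravo]
Final RIGHT: [delta, alpha, delta, bravo, foxtrot, delta, bravo, echo]
i=0: L=delta R=delta -> agree -> delta
i=1: L=golf, R=alpha=BASE -> take LEFT -> golf
i=2: L=delta R=delta -> agree -> delta
i=3: L=golf, R=bravo=BASE -> take LEFT -> golf
i=4: L=bravo=BASE, R=foxtrot -> take RIGHT -> foxtrot
i=5: L=golf=BASE, R=delta -> take RIGHT -> delta
i=6: L=bravo R=bravo -> agree -> bravo
i=7: L=bravo, R=echo=BASE -> take LEFT -> bravo

Answer: delta
golf
delta
golf
foxtrot
delta
bravo
bravo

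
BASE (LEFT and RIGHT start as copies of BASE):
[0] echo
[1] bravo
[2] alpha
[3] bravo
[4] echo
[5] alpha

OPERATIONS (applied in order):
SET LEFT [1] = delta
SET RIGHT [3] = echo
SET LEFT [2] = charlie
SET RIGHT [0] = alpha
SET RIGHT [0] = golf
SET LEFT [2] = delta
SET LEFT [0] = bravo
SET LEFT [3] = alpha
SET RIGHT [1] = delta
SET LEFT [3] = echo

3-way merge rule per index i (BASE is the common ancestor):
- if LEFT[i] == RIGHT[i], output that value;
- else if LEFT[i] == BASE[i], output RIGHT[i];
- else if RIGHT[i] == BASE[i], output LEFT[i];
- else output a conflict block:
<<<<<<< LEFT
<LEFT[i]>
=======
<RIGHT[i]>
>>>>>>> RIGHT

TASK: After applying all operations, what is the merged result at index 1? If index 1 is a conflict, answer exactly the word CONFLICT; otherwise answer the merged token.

Answer: delta

Derivation:
Final LEFT:  [bravo, delta, delta, echo, echo, alpha]
Final RIGHT: [golf, delta, alpha, echo, echo, alpha]
i=0: BASE=echo L=bravo R=golf all differ -> CONFLICT
i=1: L=delta R=delta -> agree -> delta
i=2: L=delta, R=alpha=BASE -> take LEFT -> delta
i=3: L=echo R=echo -> agree -> echo
i=4: L=echo R=echo -> agree -> echo
i=5: L=alpha R=alpha -> agree -> alpha
Index 1 -> delta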